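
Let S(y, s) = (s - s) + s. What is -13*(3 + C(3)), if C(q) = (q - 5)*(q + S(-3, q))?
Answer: 117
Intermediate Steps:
S(y, s) = s (S(y, s) = 0 + s = s)
C(q) = 2*q*(-5 + q) (C(q) = (q - 5)*(q + q) = (-5 + q)*(2*q) = 2*q*(-5 + q))
-13*(3 + C(3)) = -13*(3 + 2*3*(-5 + 3)) = -13*(3 + 2*3*(-2)) = -13*(3 - 12) = -13*(-9) = 117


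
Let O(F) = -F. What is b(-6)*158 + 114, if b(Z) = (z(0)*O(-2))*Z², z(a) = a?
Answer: 114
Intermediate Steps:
b(Z) = 0 (b(Z) = (0*(-1*(-2)))*Z² = (0*2)*Z² = 0*Z² = 0)
b(-6)*158 + 114 = 0*158 + 114 = 0 + 114 = 114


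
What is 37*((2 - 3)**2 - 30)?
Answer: -1073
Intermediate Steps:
37*((2 - 3)**2 - 30) = 37*((-1)**2 - 30) = 37*(1 - 30) = 37*(-29) = -1073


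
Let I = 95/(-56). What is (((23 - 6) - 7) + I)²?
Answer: 216225/3136 ≈ 68.949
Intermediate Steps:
I = -95/56 (I = 95*(-1/56) = -95/56 ≈ -1.6964)
(((23 - 6) - 7) + I)² = (((23 - 6) - 7) - 95/56)² = ((17 - 7) - 95/56)² = (10 - 95/56)² = (465/56)² = 216225/3136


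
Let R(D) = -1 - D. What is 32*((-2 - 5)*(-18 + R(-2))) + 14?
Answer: 3822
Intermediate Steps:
32*((-2 - 5)*(-18 + R(-2))) + 14 = 32*((-2 - 5)*(-18 + (-1 - 1*(-2)))) + 14 = 32*(-7*(-18 + (-1 + 2))) + 14 = 32*(-7*(-18 + 1)) + 14 = 32*(-7*(-17)) + 14 = 32*119 + 14 = 3808 + 14 = 3822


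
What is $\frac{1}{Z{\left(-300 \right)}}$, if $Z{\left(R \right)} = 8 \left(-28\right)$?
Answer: $- \frac{1}{224} \approx -0.0044643$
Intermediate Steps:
$Z{\left(R \right)} = -224$
$\frac{1}{Z{\left(-300 \right)}} = \frac{1}{-224} = - \frac{1}{224}$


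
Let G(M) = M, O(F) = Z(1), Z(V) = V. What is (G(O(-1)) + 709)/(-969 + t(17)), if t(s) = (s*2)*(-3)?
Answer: -710/1071 ≈ -0.66293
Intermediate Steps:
t(s) = -6*s (t(s) = (2*s)*(-3) = -6*s)
O(F) = 1
(G(O(-1)) + 709)/(-969 + t(17)) = (1 + 709)/(-969 - 6*17) = 710/(-969 - 102) = 710/(-1071) = 710*(-1/1071) = -710/1071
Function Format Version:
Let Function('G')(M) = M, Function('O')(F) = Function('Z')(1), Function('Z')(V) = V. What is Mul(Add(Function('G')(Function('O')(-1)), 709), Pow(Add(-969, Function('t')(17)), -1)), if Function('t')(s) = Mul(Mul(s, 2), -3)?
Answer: Rational(-710, 1071) ≈ -0.66293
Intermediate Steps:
Function('t')(s) = Mul(-6, s) (Function('t')(s) = Mul(Mul(2, s), -3) = Mul(-6, s))
Function('O')(F) = 1
Mul(Add(Function('G')(Function('O')(-1)), 709), Pow(Add(-969, Function('t')(17)), -1)) = Mul(Add(1, 709), Pow(Add(-969, Mul(-6, 17)), -1)) = Mul(710, Pow(Add(-969, -102), -1)) = Mul(710, Pow(-1071, -1)) = Mul(710, Rational(-1, 1071)) = Rational(-710, 1071)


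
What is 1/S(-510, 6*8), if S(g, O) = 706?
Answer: 1/706 ≈ 0.0014164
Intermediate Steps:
1/S(-510, 6*8) = 1/706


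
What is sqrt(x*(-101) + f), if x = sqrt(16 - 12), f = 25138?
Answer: 2*sqrt(6234) ≈ 157.91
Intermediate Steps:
x = 2 (x = sqrt(4) = 2)
sqrt(x*(-101) + f) = sqrt(2*(-101) + 25138) = sqrt(-202 + 25138) = sqrt(24936) = 2*sqrt(6234)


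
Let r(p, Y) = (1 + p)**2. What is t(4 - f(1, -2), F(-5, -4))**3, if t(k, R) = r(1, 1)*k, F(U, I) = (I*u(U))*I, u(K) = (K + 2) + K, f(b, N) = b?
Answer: 1728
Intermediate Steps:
u(K) = 2 + 2*K (u(K) = (2 + K) + K = 2 + 2*K)
F(U, I) = I**2*(2 + 2*U) (F(U, I) = (I*(2 + 2*U))*I = I**2*(2 + 2*U))
t(k, R) = 4*k (t(k, R) = (1 + 1)**2*k = 2**2*k = 4*k)
t(4 - f(1, -2), F(-5, -4))**3 = (4*(4 - 1*1))**3 = (4*(4 - 1))**3 = (4*3)**3 = 12**3 = 1728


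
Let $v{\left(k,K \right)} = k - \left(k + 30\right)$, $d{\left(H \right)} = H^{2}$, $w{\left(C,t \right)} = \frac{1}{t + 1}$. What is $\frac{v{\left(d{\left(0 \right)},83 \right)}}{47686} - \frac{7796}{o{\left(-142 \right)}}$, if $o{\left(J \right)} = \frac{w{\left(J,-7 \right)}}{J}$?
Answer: $- \frac{158369783871}{23843} \approx -6.6422 \cdot 10^{6}$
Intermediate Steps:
$w{\left(C,t \right)} = \frac{1}{1 + t}$
$o{\left(J \right)} = - \frac{1}{6 J}$ ($o{\left(J \right)} = \frac{1}{\left(1 - 7\right) J} = \frac{1}{\left(-6\right) J} = - \frac{1}{6 J}$)
$v{\left(k,K \right)} = -30$ ($v{\left(k,K \right)} = k - \left(30 + k\right) = -30$)
$\frac{v{\left(d{\left(0 \right)},83 \right)}}{47686} - \frac{7796}{o{\left(-142 \right)}} = - \frac{30}{47686} - \frac{7796}{\left(- \frac{1}{6}\right) \frac{1}{-142}} = \left(-30\right) \frac{1}{47686} - \frac{7796}{\left(- \frac{1}{6}\right) \left(- \frac{1}{142}\right)} = - \frac{15}{23843} - 7796 \frac{1}{\frac{1}{852}} = - \frac{15}{23843} - 6642192 = - \frac{158369783871}{23843}$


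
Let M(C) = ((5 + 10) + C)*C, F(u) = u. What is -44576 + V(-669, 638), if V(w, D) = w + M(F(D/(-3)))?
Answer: -28871/9 ≈ -3207.9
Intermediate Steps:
M(C) = C*(15 + C) (M(C) = (15 + C)*C = C*(15 + C))
V(w, D) = w - D*(15 - D/3)/3 (V(w, D) = w + (D/(-3))*(15 + D/(-3)) = w + (D*(-⅓))*(15 + D*(-⅓)) = w + (-D/3)*(15 - D/3) = w - D*(15 - D/3)/3)
-44576 + V(-669, 638) = -44576 + (-669 + (⅑)*638*(-45 + 638)) = -44576 + (-669 + (⅑)*638*593) = -44576 + (-669 + 378334/9) = -44576 + 372313/9 = -28871/9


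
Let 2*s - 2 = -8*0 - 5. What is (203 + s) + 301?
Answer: 1005/2 ≈ 502.50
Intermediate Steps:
s = -3/2 (s = 1 + (-8*0 - 5)/2 = 1 + (0 - 5)/2 = 1 + (½)*(-5) = 1 - 5/2 = -3/2 ≈ -1.5000)
(203 + s) + 301 = (203 - 3/2) + 301 = 403/2 + 301 = 1005/2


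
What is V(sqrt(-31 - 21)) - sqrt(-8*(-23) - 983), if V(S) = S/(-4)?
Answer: I*(-sqrt(799) - sqrt(13)/2) ≈ -30.069*I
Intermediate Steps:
V(S) = -S/4 (V(S) = S*(-1/4) = -S/4)
V(sqrt(-31 - 21)) - sqrt(-8*(-23) - 983) = -sqrt(-31 - 21)/4 - sqrt(-8*(-23) - 983) = -I*sqrt(13)/2 - sqrt(184 - 983) = -I*sqrt(13)/2 - sqrt(-799) = -I*sqrt(13)/2 - I*sqrt(799) = -I*sqrt(799) - I*sqrt(13)/2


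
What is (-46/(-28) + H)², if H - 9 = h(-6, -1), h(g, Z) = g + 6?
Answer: 22201/196 ≈ 113.27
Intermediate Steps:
h(g, Z) = 6 + g
H = 9 (H = 9 + (6 - 6) = 9 + 0 = 9)
(-46/(-28) + H)² = (-46/(-28) + 9)² = (-46*(-1/28) + 9)² = (23/14 + 9)² = (149/14)² = 22201/196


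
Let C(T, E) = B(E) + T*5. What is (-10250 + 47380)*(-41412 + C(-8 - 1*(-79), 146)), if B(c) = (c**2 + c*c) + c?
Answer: 63900730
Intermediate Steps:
B(c) = c + 2*c**2 (B(c) = (c**2 + c**2) + c = 2*c**2 + c = c + 2*c**2)
C(T, E) = 5*T + E*(1 + 2*E) (C(T, E) = E*(1 + 2*E) + T*5 = E*(1 + 2*E) + 5*T = 5*T + E*(1 + 2*E))
(-10250 + 47380)*(-41412 + C(-8 - 1*(-79), 146)) = (-10250 + 47380)*(-41412 + (5*(-8 - 1*(-79)) + 146*(1 + 2*146))) = 37130*(-41412 + (5*(-8 + 79) + 146*(1 + 292))) = 37130*(-41412 + (5*71 + 146*293)) = 37130*(-41412 + (355 + 42778)) = 37130*(-41412 + 43133) = 37130*1721 = 63900730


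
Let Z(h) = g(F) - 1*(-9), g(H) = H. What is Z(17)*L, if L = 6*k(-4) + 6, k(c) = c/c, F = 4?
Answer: 156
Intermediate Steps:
k(c) = 1
Z(h) = 13 (Z(h) = 4 - 1*(-9) = 4 + 9 = 13)
L = 12 (L = 6*1 + 6 = 6 + 6 = 12)
Z(17)*L = 13*12 = 156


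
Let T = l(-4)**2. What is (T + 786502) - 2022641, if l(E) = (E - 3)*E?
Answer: -1235355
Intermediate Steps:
l(E) = E*(-3 + E) (l(E) = (-3 + E)*E = E*(-3 + E))
T = 784 (T = (-4*(-3 - 4))**2 = (-4*(-7))**2 = 28**2 = 784)
(T + 786502) - 2022641 = (784 + 786502) - 2022641 = 787286 - 2022641 = -1235355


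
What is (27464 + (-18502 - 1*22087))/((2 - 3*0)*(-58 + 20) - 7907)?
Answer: 4375/2661 ≈ 1.6441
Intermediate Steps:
(27464 + (-18502 - 1*22087))/((2 - 3*0)*(-58 + 20) - 7907) = (27464 + (-18502 - 22087))/((2 + 0)*(-38) - 7907) = (27464 - 40589)/(2*(-38) - 7907) = -13125/(-76 - 7907) = -13125/(-7983) = -13125*(-1/7983) = 4375/2661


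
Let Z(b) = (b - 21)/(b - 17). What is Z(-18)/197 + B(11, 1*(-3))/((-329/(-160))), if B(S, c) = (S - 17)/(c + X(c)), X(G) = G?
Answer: 159433/324065 ≈ 0.49198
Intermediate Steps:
Z(b) = (-21 + b)/(-17 + b)
B(S, c) = (-17 + S)/(2*c) (B(S, c) = (S - 17)/(c + c) = (-17 + S)/((2*c)) = (-17 + S)*(1/(2*c)) = (-17 + S)/(2*c))
Z(-18)/197 + B(11, 1*(-3))/((-329/(-160))) = ((-21 - 18)/(-17 - 18))/197 + ((-17 + 11)/(2*((1*(-3)))))/((-329/(-160))) = (-39/(-35))*(1/197) + ((½)*(-6)/(-3))/((-329*(-1/160))) = -1/35*(-39)*(1/197) + ((½)*(-⅓)*(-6))/(329/160) = (39/35)*(1/197) + 1*(160/329) = 39/6895 + 160/329 = 159433/324065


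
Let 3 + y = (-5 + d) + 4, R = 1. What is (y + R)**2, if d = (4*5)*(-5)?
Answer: 10609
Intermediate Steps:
d = -100 (d = 20*(-5) = -100)
y = -104 (y = -3 + ((-5 - 100) + 4) = -3 + (-105 + 4) = -3 - 101 = -104)
(y + R)**2 = (-104 + 1)**2 = (-103)**2 = 10609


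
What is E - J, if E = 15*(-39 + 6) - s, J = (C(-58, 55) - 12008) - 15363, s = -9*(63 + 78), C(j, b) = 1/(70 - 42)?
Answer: 788059/28 ≈ 28145.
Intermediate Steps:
C(j, b) = 1/28
s = -1269 (s = -9*141 = -1269)
J = -766387/28 (J = (1/28 - 12008) - 15363 = -336223/28 - 15363 = -766387/28 ≈ -27371.)
E = 774 (E = 15*(-39 + 6) - 1*(-1269) = 15*(-33) + 1269 = -495 + 1269 = 774)
E - J = 774 - 1*(-766387/28) = 774 + 766387/28 = 788059/28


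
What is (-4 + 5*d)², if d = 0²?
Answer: 16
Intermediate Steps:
d = 0
(-4 + 5*d)² = (-4 + 5*0)² = (-4 + 0)² = (-4)² = 16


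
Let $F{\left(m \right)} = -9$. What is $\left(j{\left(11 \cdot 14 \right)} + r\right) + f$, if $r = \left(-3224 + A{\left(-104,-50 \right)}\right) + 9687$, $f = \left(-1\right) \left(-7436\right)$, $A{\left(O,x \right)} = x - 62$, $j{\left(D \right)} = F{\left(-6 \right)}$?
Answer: $13778$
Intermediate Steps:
$j{\left(D \right)} = -9$
$A{\left(O,x \right)} = -62 + x$
$f = 7436$
$r = 6351$ ($r = \left(-3224 - 112\right) + 9687 = -3336 + 9687 = 6351$)
$\left(j{\left(11 \cdot 14 \right)} + r\right) + f = \left(-9 + 6351\right) + 7436 = 6342 + 7436 = 13778$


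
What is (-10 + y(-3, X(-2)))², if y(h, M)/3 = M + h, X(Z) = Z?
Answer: 625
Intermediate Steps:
y(h, M) = 3*M + 3*h (y(h, M) = 3*(M + h) = 3*M + 3*h)
(-10 + y(-3, X(-2)))² = (-10 + (3*(-2) + 3*(-3)))² = (-10 + (-6 - 9))² = (-10 - 15)² = (-25)² = 625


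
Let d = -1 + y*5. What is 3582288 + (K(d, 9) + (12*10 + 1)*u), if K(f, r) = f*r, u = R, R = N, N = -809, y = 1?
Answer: 3484435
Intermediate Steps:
d = 4 (d = -1 + 1*5 = -1 + 5 = 4)
R = -809
u = -809
3582288 + (K(d, 9) + (12*10 + 1)*u) = 3582288 + (4*9 + (12*10 + 1)*(-809)) = 3582288 + (36 + (120 + 1)*(-809)) = 3582288 + (36 + 121*(-809)) = 3582288 + (36 - 97889) = 3582288 - 97853 = 3484435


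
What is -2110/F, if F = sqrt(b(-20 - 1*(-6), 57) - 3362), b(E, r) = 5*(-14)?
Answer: 1055*I*sqrt(858)/858 ≈ 36.017*I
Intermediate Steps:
b(E, r) = -70
F = 2*I*sqrt(858) (F = sqrt(-70 - 3362) = sqrt(-3432) = 2*I*sqrt(858) ≈ 58.583*I)
-2110/F = -2110*(-I*sqrt(858)/1716) = -(-1055)*I*sqrt(858)/858 = 1055*I*sqrt(858)/858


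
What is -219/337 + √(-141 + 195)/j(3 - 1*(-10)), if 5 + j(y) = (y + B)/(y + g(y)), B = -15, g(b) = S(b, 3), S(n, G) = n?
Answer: -219/337 - 13*√6/22 ≈ -2.0973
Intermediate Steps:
g(b) = b
j(y) = -5 + (-15 + y)/(2*y) (j(y) = -5 + (y - 15)/(y + y) = -5 + (-15 + y)/((2*y)) = -5 + (-15 + y)*(1/(2*y)) = -5 + (-15 + y)/(2*y))
-219/337 + √(-141 + 195)/j(3 - 1*(-10)) = -219/337 + √(-141 + 195)/((3*(-5 - 3*(3 - 1*(-10)))/(2*(3 - 1*(-10))))) = -219*1/337 + √54/((3*(-5 - 3*(3 + 10))/(2*(3 + 10)))) = -219/337 + (3*√6)/(((3/2)*(-5 - 3*13)/13)) = -219/337 + (3*√6)/(((3/2)*(1/13)*(-5 - 39))) = -219/337 + (3*√6)/(((3/2)*(1/13)*(-44))) = -219/337 + (3*√6)/(-66/13) = -219/337 + (3*√6)*(-13/66) = -219/337 - 13*√6/22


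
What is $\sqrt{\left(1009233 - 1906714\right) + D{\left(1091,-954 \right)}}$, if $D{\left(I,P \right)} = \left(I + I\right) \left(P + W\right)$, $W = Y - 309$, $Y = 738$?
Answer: $i \sqrt{2043031} \approx 1429.3 i$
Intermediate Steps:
$W = 429$ ($W = 738 - 309 = 429$)
$D{\left(I,P \right)} = 2 I \left(429 + P\right)$ ($D{\left(I,P \right)} = \left(I + I\right) \left(P + 429\right) = 2 I \left(429 + P\right)$)
$\sqrt{\left(1009233 - 1906714\right) + D{\left(1091,-954 \right)}} = \sqrt{\left(1009233 - 1906714\right) + 2 \cdot 1091 \left(429 - 954\right)} = \sqrt{\left(1009233 - 1906714\right) + 2 \cdot 1091 \left(-525\right)} = \sqrt{-897481 - 1145550} = \sqrt{-2043031} = i \sqrt{2043031}$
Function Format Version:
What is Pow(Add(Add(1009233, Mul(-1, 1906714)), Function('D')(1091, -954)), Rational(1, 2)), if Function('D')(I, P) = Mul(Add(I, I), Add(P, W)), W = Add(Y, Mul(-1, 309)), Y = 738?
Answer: Mul(I, Pow(2043031, Rational(1, 2))) ≈ Mul(1429.3, I)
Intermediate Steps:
W = 429 (W = Add(738, Mul(-1, 309)) = Add(738, -309) = 429)
Function('D')(I, P) = Mul(2, I, Add(429, P)) (Function('D')(I, P) = Mul(Add(I, I), Add(P, 429)) = Mul(Mul(2, I), Add(429, P)) = Mul(2, I, Add(429, P)))
Pow(Add(Add(1009233, Mul(-1, 1906714)), Function('D')(1091, -954)), Rational(1, 2)) = Pow(Add(Add(1009233, Mul(-1, 1906714)), Mul(2, 1091, Add(429, -954))), Rational(1, 2)) = Pow(Add(Add(1009233, -1906714), Mul(2, 1091, -525)), Rational(1, 2)) = Pow(Add(-897481, -1145550), Rational(1, 2)) = Pow(-2043031, Rational(1, 2)) = Mul(I, Pow(2043031, Rational(1, 2)))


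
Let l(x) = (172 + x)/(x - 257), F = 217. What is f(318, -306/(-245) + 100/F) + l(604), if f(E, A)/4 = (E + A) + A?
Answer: 3394254336/2635465 ≈ 1287.9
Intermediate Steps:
f(E, A) = 4*E + 8*A (f(E, A) = 4*((E + A) + A) = 4*((A + E) + A) = 4*(E + 2*A) = 4*E + 8*A)
l(x) = (172 + x)/(-257 + x)
f(318, -306/(-245) + 100/F) + l(604) = (4*318 + 8*(-306/(-245) + 100/217)) + (172 + 604)/(-257 + 604) = (1272 + 8*(-306*(-1/245) + 100*(1/217))) + 776/347 = (1272 + 8*(306/245 + 100/217)) + (1/347)*776 = (1272 + 8*(12986/7595)) + 776/347 = (1272 + 103888/7595) + 776/347 = 9764728/7595 + 776/347 = 3394254336/2635465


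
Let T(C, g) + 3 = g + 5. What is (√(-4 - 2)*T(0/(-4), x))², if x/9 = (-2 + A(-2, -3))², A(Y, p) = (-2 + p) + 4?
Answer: -41334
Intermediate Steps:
A(Y, p) = 2 + p
x = 81 (x = 9*(-2 + (2 - 3))² = 9*(-2 - 1)² = 9*(-3)² = 9*9 = 81)
T(C, g) = 2 + g (T(C, g) = -3 + (g + 5) = -3 + (5 + g) = 2 + g)
(√(-4 - 2)*T(0/(-4), x))² = (√(-4 - 2)*(2 + 81))² = (√(-6)*83)² = ((I*√6)*83)² = (83*I*√6)² = -41334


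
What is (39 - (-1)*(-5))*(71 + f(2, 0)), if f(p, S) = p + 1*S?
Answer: 2482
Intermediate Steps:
f(p, S) = S + p (f(p, S) = p + S = S + p)
(39 - (-1)*(-5))*(71 + f(2, 0)) = (39 - (-1)*(-5))*(71 + (0 + 2)) = (39 - 1*5)*(71 + 2) = (39 - 5)*73 = 34*73 = 2482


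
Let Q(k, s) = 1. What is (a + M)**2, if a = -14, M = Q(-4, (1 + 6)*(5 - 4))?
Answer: 169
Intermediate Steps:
M = 1
(a + M)**2 = (-14 + 1)**2 = (-13)**2 = 169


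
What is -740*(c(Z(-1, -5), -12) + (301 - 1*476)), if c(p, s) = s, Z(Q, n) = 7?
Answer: 138380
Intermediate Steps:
-740*(c(Z(-1, -5), -12) + (301 - 1*476)) = -740*(-12 + (301 - 1*476)) = -740*(-12 + (301 - 476)) = -740*(-12 - 175) = -740*(-187) = 138380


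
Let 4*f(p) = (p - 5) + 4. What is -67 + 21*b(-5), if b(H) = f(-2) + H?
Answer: -751/4 ≈ -187.75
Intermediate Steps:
f(p) = -¼ + p/4 (f(p) = ((p - 5) + 4)/4 = ((-5 + p) + 4)/4 = (-1 + p)/4 = -¼ + p/4)
b(H) = -¾ + H (b(H) = (-¼ + (¼)*(-2)) + H = (-¼ - ½) + H = -¾ + H)
-67 + 21*b(-5) = -67 + 21*(-¾ - 5) = -67 + 21*(-23/4) = -67 - 483/4 = -751/4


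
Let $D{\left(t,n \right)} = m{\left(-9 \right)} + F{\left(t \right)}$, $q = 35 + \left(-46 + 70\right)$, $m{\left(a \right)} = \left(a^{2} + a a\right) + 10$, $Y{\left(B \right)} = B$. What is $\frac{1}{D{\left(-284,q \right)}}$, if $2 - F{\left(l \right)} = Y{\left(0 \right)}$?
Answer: $\frac{1}{174} \approx 0.0057471$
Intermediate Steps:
$m{\left(a \right)} = 10 + 2 a^{2}$ ($m{\left(a \right)} = \left(a^{2} + a^{2}\right) + 10 = 2 a^{2} + 10 = 10 + 2 a^{2}$)
$F{\left(l \right)} = 2$ ($F{\left(l \right)} = 2 - 0 = 2 + 0 = 2$)
$q = 59$ ($q = 35 + 24 = 59$)
$D{\left(t,n \right)} = 174$ ($D{\left(t,n \right)} = \left(10 + 2 \left(-9\right)^{2}\right) + 2 = \left(10 + 2 \cdot 81\right) + 2 = \left(10 + 162\right) + 2 = 172 + 2 = 174$)
$\frac{1}{D{\left(-284,q \right)}} = \frac{1}{174}$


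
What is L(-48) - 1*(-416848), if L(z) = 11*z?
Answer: 416320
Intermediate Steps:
L(-48) - 1*(-416848) = 11*(-48) - 1*(-416848) = -528 + 416848 = 416320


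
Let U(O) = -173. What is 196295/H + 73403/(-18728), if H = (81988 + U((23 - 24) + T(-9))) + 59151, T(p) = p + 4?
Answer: -3335557269/1320005624 ≈ -2.5269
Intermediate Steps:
T(p) = 4 + p
H = 140966 (H = (81988 - 173) + 59151 = 81815 + 59151 = 140966)
196295/H + 73403/(-18728) = 196295/140966 + 73403/(-18728) = 196295*(1/140966) + 73403*(-1/18728) = 196295/140966 - 73403/18728 = -3335557269/1320005624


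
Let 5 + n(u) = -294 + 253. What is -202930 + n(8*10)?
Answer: -202976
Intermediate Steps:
n(u) = -46 (n(u) = -5 + (-294 + 253) = -5 - 41 = -46)
-202930 + n(8*10) = -202930 - 46 = -202976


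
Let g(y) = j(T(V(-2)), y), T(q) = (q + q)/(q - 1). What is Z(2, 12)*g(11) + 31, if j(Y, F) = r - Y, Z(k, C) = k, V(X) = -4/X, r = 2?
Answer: 27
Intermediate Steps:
T(q) = 2*q/(-1 + q) (T(q) = (2*q)/(-1 + q) = 2*q/(-1 + q))
j(Y, F) = 2 - Y
g(y) = -2 (g(y) = 2 - 2*(-4/(-2))/(-1 - 4/(-2)) = 2 - 2*(-4*(-½))/(-1 - 4*(-½)) = 2 - 2*2/(-1 + 2) = 2 - 2*2/1 = 2 - 2*2 = 2 - 1*4 = 2 - 4 = -2)
Z(2, 12)*g(11) + 31 = 2*(-2) + 31 = -4 + 31 = 27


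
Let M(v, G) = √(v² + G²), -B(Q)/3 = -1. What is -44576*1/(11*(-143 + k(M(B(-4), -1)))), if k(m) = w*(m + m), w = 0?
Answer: 44576/1573 ≈ 28.338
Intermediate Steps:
B(Q) = 3 (B(Q) = -3*(-1) = 3)
M(v, G) = √(G² + v²)
k(m) = 0 (k(m) = 0*(m + m) = 0*(2*m) = 0)
-44576*1/(11*(-143 + k(M(B(-4), -1)))) = -44576*1/(11*(-143 + 0)) = -44576/((-143*11)) = -44576/(-1573) = -44576*(-1/1573) = 44576/1573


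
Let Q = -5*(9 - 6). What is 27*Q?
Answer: -405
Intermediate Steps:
Q = -15 (Q = -5*3 = -15)
27*Q = 27*(-15) = -405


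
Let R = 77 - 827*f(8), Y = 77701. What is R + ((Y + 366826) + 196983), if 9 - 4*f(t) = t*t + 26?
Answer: 2633335/4 ≈ 6.5833e+5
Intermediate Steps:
f(t) = -17/4 - t**2/4 (f(t) = 9/4 - (t*t + 26)/4 = 9/4 - (t**2 + 26)/4 = 9/4 - (26 + t**2)/4 = 9/4 + (-13/2 - t**2/4) = -17/4 - t**2/4)
R = 67295/4 (R = 77 - 827*(-17/4 - 1/4*8**2) = 77 - 827*(-17/4 - 1/4*64) = 77 - 827*(-17/4 - 16) = 77 - 827*(-81/4) = 77 + 66987/4 = 67295/4 ≈ 16824.)
R + ((Y + 366826) + 196983) = 67295/4 + ((77701 + 366826) + 196983) = 67295/4 + (444527 + 196983) = 67295/4 + 641510 = 2633335/4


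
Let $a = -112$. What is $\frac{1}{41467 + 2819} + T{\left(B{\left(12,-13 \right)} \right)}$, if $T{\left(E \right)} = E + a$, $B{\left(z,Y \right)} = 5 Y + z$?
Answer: $- \frac{7307189}{44286} \approx -165.0$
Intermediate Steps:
$B{\left(z,Y \right)} = z + 5 Y$
$T{\left(E \right)} = -112 + E$ ($T{\left(E \right)} = E - 112 = -112 + E$)
$\frac{1}{41467 + 2819} + T{\left(B{\left(12,-13 \right)} \right)} = \frac{1}{41467 + 2819} + \left(-112 + \left(12 + 5 \left(-13\right)\right)\right) = \frac{1}{44286} + \left(-112 + \left(12 - 65\right)\right) = \frac{1}{44286} - 165 = - \frac{7307189}{44286}$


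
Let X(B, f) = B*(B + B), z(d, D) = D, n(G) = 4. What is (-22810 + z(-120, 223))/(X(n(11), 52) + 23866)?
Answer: -7529/7966 ≈ -0.94514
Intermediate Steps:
X(B, f) = 2*B**2 (X(B, f) = B*(2*B) = 2*B**2)
(-22810 + z(-120, 223))/(X(n(11), 52) + 23866) = (-22810 + 223)/(2*4**2 + 23866) = -22587/(2*16 + 23866) = -22587/(32 + 23866) = -22587/23898 = -22587*1/23898 = -7529/7966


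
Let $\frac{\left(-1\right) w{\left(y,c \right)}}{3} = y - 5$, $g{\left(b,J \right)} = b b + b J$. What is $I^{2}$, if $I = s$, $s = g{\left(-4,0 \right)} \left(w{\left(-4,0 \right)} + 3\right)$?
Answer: $230400$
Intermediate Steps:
$g{\left(b,J \right)} = b^{2} + J b$
$w{\left(y,c \right)} = 15 - 3 y$ ($w{\left(y,c \right)} = - 3 \left(y - 5\right) = - 3 \left(-5 + y\right) = 15 - 3 y$)
$s = 480$ ($s = - 4 \left(0 - 4\right) \left(\left(15 - -12\right) + 3\right) = \left(-4\right) \left(-4\right) \left(\left(15 + 12\right) + 3\right) = 16 \left(27 + 3\right) = 16 \cdot 30 = 480$)
$I = 480$
$I^{2} = 480^{2} = 230400$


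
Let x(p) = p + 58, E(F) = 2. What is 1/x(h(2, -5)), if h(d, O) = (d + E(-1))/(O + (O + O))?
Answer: 15/866 ≈ 0.017321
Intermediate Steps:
h(d, O) = (2 + d)/(3*O) (h(d, O) = (d + 2)/(O + (O + O)) = (2 + d)/(O + 2*O) = (2 + d)/((3*O)) = (2 + d)*(1/(3*O)) = (2 + d)/(3*O))
x(p) = 58 + p
1/x(h(2, -5)) = 1/(58 + (⅓)*(2 + 2)/(-5)) = 1/(58 + (⅓)*(-⅕)*4) = 1/(58 - 4/15) = 1/(866/15) = 15/866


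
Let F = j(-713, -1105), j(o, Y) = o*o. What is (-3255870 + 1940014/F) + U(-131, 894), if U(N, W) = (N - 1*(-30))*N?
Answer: -1648455205777/508369 ≈ -3.2426e+6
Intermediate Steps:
j(o, Y) = o²
F = 508369 (F = (-713)² = 508369)
U(N, W) = N*(30 + N) (U(N, W) = (N + 30)*N = (30 + N)*N = N*(30 + N))
(-3255870 + 1940014/F) + U(-131, 894) = (-3255870 + 1940014/508369) - 131*(30 - 131) = (-3255870 + 1940014*(1/508369)) - 131*(-101) = (-3255870 + 1940014/508369) + 13231 = -1655181436016/508369 + 13231 = -1648455205777/508369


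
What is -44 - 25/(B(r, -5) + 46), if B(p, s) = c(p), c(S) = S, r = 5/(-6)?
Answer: -12074/271 ≈ -44.554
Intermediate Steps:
r = -⅚ (r = 5*(-⅙) = -⅚ ≈ -0.83333)
B(p, s) = p
-44 - 25/(B(r, -5) + 46) = -44 - 25/(-⅚ + 46) = -44 - 25/(271/6) = -44 + (6/271)*(-25) = -44 - 150/271 = -12074/271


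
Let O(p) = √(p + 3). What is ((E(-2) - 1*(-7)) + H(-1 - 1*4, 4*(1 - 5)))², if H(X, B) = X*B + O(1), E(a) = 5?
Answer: 8836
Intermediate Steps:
O(p) = √(3 + p)
H(X, B) = 2 + B*X (H(X, B) = X*B + √(3 + 1) = B*X + √4 = B*X + 2 = 2 + B*X)
((E(-2) - 1*(-7)) + H(-1 - 1*4, 4*(1 - 5)))² = ((5 - 1*(-7)) + (2 + (4*(1 - 5))*(-1 - 1*4)))² = ((5 + 7) + (2 + (4*(-4))*(-1 - 4)))² = (12 + (2 - 16*(-5)))² = (12 + (2 + 80))² = (12 + 82)² = 94² = 8836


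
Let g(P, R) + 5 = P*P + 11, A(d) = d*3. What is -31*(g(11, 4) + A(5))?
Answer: -4402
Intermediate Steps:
A(d) = 3*d
g(P, R) = 6 + P² (g(P, R) = -5 + (P*P + 11) = -5 + (P² + 11) = -5 + (11 + P²) = 6 + P²)
-31*(g(11, 4) + A(5)) = -31*((6 + 11²) + 3*5) = -31*((6 + 121) + 15) = -31*(127 + 15) = -31*142 = -4402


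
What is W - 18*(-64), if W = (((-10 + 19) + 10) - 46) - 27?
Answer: 1098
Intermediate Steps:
W = -54 (W = ((9 + 10) - 46) - 27 = (19 - 46) - 27 = -27 - 27 = -54)
W - 18*(-64) = -54 - 18*(-64) = -54 + 1152 = 1098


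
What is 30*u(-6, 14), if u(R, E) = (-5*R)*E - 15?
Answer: 12150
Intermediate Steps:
u(R, E) = -15 - 5*E*R (u(R, E) = -5*E*R - 15 = -15 - 5*E*R)
30*u(-6, 14) = 30*(-15 - 5*14*(-6)) = 30*(-15 + 420) = 30*405 = 12150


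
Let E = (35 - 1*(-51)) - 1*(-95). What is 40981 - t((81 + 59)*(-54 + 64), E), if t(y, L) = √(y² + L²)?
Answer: 40981 - √1992761 ≈ 39569.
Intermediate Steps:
E = 181 (E = (35 + 51) + 95 = 86 + 95 = 181)
t(y, L) = √(L² + y²)
40981 - t((81 + 59)*(-54 + 64), E) = 40981 - √(181² + ((81 + 59)*(-54 + 64))²) = 40981 - √(32761 + (140*10)²) = 40981 - √(32761 + 1400²) = 40981 - √(32761 + 1960000) = 40981 - √1992761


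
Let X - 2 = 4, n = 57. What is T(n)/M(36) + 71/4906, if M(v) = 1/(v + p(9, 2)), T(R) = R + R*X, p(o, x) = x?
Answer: 74384843/4906 ≈ 15162.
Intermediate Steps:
X = 6 (X = 2 + 4 = 6)
T(R) = 7*R (T(R) = R + R*6 = R + 6*R = 7*R)
M(v) = 1/(2 + v) (M(v) = 1/(v + 2) = 1/(2 + v))
T(n)/M(36) + 71/4906 = (7*57)/(1/(2 + 36)) + 71/4906 = 399/(1/38) + 71*(1/4906) = 399/(1/38) + 71/4906 = 399*38 + 71/4906 = 15162 + 71/4906 = 74384843/4906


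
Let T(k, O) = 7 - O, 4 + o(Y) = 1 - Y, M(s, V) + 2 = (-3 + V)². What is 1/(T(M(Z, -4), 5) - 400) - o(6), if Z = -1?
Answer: 3581/398 ≈ 8.9975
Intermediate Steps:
M(s, V) = -2 + (-3 + V)²
o(Y) = -3 - Y (o(Y) = -4 + (1 - Y) = -3 - Y)
1/(T(M(Z, -4), 5) - 400) - o(6) = 1/((7 - 1*5) - 400) - (-3 - 1*6) = 1/((7 - 5) - 400) - (-3 - 6) = 1/(2 - 400) - 1*(-9) = 1/(-398) + 9 = -1/398 + 9 = 3581/398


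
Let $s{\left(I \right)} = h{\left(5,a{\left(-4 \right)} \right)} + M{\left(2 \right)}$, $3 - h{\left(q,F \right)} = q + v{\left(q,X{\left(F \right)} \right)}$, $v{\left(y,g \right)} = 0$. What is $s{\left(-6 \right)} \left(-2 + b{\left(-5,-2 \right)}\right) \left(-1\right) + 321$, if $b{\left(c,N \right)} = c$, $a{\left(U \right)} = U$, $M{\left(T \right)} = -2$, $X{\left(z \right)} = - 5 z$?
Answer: $293$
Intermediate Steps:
$h{\left(q,F \right)} = 3 - q$ ($h{\left(q,F \right)} = 3 - \left(q + 0\right) = 3 - q$)
$s{\left(I \right)} = -4$ ($s{\left(I \right)} = \left(3 - 5\right) - 2 = -2 - 2 = -4$)
$s{\left(-6 \right)} \left(-2 + b{\left(-5,-2 \right)}\right) \left(-1\right) + 321 = - 4 \left(-2 - 5\right) \left(-1\right) + 321 = - 4 \left(\left(-7\right) \left(-1\right)\right) + 321 = \left(-4\right) 7 + 321 = -28 + 321 = 293$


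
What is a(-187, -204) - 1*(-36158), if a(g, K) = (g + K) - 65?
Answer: 35702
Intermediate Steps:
a(g, K) = -65 + K + g (a(g, K) = (K + g) - 65 = -65 + K + g)
a(-187, -204) - 1*(-36158) = (-65 - 204 - 187) - 1*(-36158) = -456 + 36158 = 35702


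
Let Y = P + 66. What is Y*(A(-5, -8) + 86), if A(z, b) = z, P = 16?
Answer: 6642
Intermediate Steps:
Y = 82 (Y = 16 + 66 = 82)
Y*(A(-5, -8) + 86) = 82*(-5 + 86) = 82*81 = 6642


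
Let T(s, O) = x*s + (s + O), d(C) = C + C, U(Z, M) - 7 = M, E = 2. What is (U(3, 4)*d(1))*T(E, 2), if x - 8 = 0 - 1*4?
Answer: 264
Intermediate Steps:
U(Z, M) = 7 + M
x = 4 (x = 8 + (0 - 1*4) = 8 + (0 - 4) = 8 - 4 = 4)
d(C) = 2*C
T(s, O) = O + 5*s (T(s, O) = 4*s + (s + O) = 4*s + (O + s) = O + 5*s)
(U(3, 4)*d(1))*T(E, 2) = ((7 + 4)*(2*1))*(2 + 5*2) = (11*2)*(2 + 10) = 22*12 = 264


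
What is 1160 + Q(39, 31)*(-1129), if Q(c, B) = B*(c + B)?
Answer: -2448770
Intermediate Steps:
Q(c, B) = B*(B + c)
1160 + Q(39, 31)*(-1129) = 1160 + (31*(31 + 39))*(-1129) = 1160 + (31*70)*(-1129) = 1160 + 2170*(-1129) = 1160 - 2449930 = -2448770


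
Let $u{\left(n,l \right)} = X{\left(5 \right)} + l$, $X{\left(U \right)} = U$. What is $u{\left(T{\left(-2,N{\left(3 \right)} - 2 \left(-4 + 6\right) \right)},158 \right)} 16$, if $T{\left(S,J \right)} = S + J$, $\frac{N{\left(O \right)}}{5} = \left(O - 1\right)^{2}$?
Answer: $2608$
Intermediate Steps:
$N{\left(O \right)} = 5 \left(-1 + O\right)^{2}$ ($N{\left(O \right)} = 5 \left(O - 1\right)^{2} = 5 \left(-1 + O\right)^{2}$)
$T{\left(S,J \right)} = J + S$
$u{\left(n,l \right)} = 5 + l$
$u{\left(T{\left(-2,N{\left(3 \right)} - 2 \left(-4 + 6\right) \right)},158 \right)} 16 = \left(5 + 158\right) 16 = 163 \cdot 16 = 2608$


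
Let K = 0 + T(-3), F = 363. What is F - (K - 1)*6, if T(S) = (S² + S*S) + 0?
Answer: 261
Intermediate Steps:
T(S) = 2*S² (T(S) = (S² + S²) + 0 = 2*S² + 0 = 2*S²)
K = 18 (K = 0 + 2*(-3)² = 0 + 2*9 = 0 + 18 = 18)
F - (K - 1)*6 = 363 - (18 - 1)*6 = 363 - 17*6 = 363 - 1*102 = 363 - 102 = 261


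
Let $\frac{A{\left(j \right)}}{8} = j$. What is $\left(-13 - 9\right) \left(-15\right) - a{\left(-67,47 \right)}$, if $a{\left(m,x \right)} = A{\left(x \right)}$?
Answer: $-46$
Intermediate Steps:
$A{\left(j \right)} = 8 j$
$a{\left(m,x \right)} = 8 x$
$\left(-13 - 9\right) \left(-15\right) - a{\left(-67,47 \right)} = \left(-13 - 9\right) \left(-15\right) - 8 \cdot 47 = \left(-22\right) \left(-15\right) - 376 = 330 - 376 = -46$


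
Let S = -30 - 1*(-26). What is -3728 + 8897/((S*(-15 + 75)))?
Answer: -903617/240 ≈ -3765.1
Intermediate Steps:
S = -4 (S = -30 + 26 = -4)
-3728 + 8897/((S*(-15 + 75))) = -3728 + 8897/((-4*(-15 + 75))) = -3728 + 8897/((-4*60)) = -3728 + 8897/(-240) = -3728 + 8897*(-1/240) = -3728 - 8897/240 = -903617/240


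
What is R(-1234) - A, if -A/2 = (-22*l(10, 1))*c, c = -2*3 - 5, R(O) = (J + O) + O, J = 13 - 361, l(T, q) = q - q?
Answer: -2816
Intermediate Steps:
l(T, q) = 0
J = -348
R(O) = -348 + 2*O (R(O) = (-348 + O) + O = -348 + 2*O)
c = -11 (c = -6 - 5 = -11)
A = 0 (A = -2*(-22*0)*(-11) = -0*(-11) = -2*0 = 0)
R(-1234) - A = (-348 + 2*(-1234)) - 1*0 = (-348 - 2468) + 0 = -2816 + 0 = -2816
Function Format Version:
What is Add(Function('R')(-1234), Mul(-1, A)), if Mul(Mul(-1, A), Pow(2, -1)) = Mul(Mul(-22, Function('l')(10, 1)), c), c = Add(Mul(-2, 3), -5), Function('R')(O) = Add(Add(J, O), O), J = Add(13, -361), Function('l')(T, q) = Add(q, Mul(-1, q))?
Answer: -2816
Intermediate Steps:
Function('l')(T, q) = 0
J = -348
Function('R')(O) = Add(-348, Mul(2, O)) (Function('R')(O) = Add(Add(-348, O), O) = Add(-348, Mul(2, O)))
c = -11 (c = Add(-6, -5) = -11)
A = 0 (A = Mul(-2, Mul(Mul(-22, 0), -11)) = Mul(-2, Mul(0, -11)) = Mul(-2, 0) = 0)
Add(Function('R')(-1234), Mul(-1, A)) = Add(Add(-348, Mul(2, -1234)), Mul(-1, 0)) = Add(Add(-348, -2468), 0) = Add(-2816, 0) = -2816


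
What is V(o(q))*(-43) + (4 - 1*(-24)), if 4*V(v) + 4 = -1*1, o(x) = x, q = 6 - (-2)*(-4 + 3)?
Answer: 327/4 ≈ 81.750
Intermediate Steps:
q = 4 (q = 6 - (-2)*(-1) = 6 - 1*2 = 6 - 2 = 4)
V(v) = -5/4 (V(v) = -1 + (-1*1)/4 = -1 + (1/4)*(-1) = -1 - 1/4 = -5/4)
V(o(q))*(-43) + (4 - 1*(-24)) = -5/4*(-43) + (4 - 1*(-24)) = 215/4 + (4 + 24) = 215/4 + 28 = 327/4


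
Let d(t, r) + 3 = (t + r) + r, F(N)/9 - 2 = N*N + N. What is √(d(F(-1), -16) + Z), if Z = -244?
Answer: 3*I*√29 ≈ 16.155*I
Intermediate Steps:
F(N) = 18 + 9*N + 9*N² (F(N) = 18 + 9*(N*N + N) = 18 + 9*(N² + N) = 18 + 9*(N + N²) = 18 + (9*N + 9*N²) = 18 + 9*N + 9*N²)
d(t, r) = -3 + t + 2*r (d(t, r) = -3 + ((t + r) + r) = -3 + ((r + t) + r) = -3 + (t + 2*r) = -3 + t + 2*r)
√(d(F(-1), -16) + Z) = √((-3 + (18 + 9*(-1) + 9*(-1)²) + 2*(-16)) - 244) = √((-3 + (18 - 9 + 9*1) - 32) - 244) = √((-3 + (18 - 9 + 9) - 32) - 244) = √((-3 + 18 - 32) - 244) = √(-17 - 244) = √(-261) = 3*I*√29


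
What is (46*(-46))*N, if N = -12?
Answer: 25392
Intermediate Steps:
(46*(-46))*N = (46*(-46))*(-12) = -2116*(-12) = 25392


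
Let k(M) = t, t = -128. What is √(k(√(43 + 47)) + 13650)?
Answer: √13522 ≈ 116.28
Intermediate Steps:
k(M) = -128
√(k(√(43 + 47)) + 13650) = √(-128 + 13650) = √13522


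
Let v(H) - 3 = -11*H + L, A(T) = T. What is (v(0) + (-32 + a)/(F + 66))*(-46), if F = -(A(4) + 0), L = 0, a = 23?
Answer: -4071/31 ≈ -131.32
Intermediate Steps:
F = -4 (F = -(4 + 0) = -1*4 = -4)
v(H) = 3 - 11*H (v(H) = 3 + (-11*H + 0) = 3 - 11*H)
(v(0) + (-32 + a)/(F + 66))*(-46) = ((3 - 11*0) + (-32 + 23)/(-4 + 66))*(-46) = ((3 + 0) - 9/62)*(-46) = (3 - 9*1/62)*(-46) = (3 - 9/62)*(-46) = (177/62)*(-46) = -4071/31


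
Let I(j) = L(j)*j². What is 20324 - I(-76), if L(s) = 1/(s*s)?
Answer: 20323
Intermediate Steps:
L(s) = s⁻² (L(s) = 1/(s²) = s⁻²)
I(j) = 1 (I(j) = j²/j² = 1)
20324 - I(-76) = 20324 - 1*1 = 20324 - 1 = 20323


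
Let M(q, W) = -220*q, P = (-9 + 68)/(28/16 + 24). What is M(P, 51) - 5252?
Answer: -592876/103 ≈ -5756.1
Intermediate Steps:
P = 236/103 (P = 59/(28*(1/16) + 24) = 59/(7/4 + 24) = 59/(103/4) = 59*(4/103) = 236/103 ≈ 2.2913)
M(P, 51) - 5252 = -220*236/103 - 5252 = -51920/103 - 5252 = -592876/103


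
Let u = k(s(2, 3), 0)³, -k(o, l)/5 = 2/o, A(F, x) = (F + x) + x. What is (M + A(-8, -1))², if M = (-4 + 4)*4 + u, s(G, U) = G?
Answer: 18225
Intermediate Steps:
A(F, x) = F + 2*x
k(o, l) = -10/o
u = -125 (u = (-10/2)³ = (-10*½)³ = (-5)³ = -125)
M = -125 (M = (-4 + 4)*4 - 125 = 0*4 - 125 = 0 - 125 = -125)
(M + A(-8, -1))² = (-125 + (-8 + 2*(-1)))² = (-125 + (-8 - 2))² = (-125 - 10)² = (-135)² = 18225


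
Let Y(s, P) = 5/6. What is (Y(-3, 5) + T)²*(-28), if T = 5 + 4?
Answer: -24367/9 ≈ -2707.4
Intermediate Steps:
Y(s, P) = ⅚ (Y(s, P) = 5*(⅙) = ⅚)
T = 9
(Y(-3, 5) + T)²*(-28) = (⅚ + 9)²*(-28) = (59/6)²*(-28) = (3481/36)*(-28) = -24367/9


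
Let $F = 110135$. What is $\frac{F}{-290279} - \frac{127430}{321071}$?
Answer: $- \frac{72351407555}{93200168809} \approx -0.7763$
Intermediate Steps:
$\frac{F}{-290279} - \frac{127430}{321071} = \frac{110135}{-290279} - \frac{127430}{321071} = 110135 \left(- \frac{1}{290279}\right) - \frac{127430}{321071} = - \frac{110135}{290279} - \frac{127430}{321071} = - \frac{72351407555}{93200168809}$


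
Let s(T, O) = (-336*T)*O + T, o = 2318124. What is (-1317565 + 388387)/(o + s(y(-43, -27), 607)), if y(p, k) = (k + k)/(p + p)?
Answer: -13318218/31390885 ≈ -0.42427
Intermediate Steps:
y(p, k) = k/p (y(p, k) = (2*k)/((2*p)) = (2*k)*(1/(2*p)) = k/p)
s(T, O) = T - 336*O*T (s(T, O) = -336*O*T + T = T - 336*O*T)
(-1317565 + 388387)/(o + s(y(-43, -27), 607)) = (-1317565 + 388387)/(2318124 + (-27/(-43))*(1 - 336*607)) = -929178/(2318124 + (-27*(-1/43))*(1 - 203952)) = -929178/(2318124 + (27/43)*(-203951)) = -929178/(2318124 - 5506677/43) = -929178/94172655/43 = -929178*43/94172655 = -13318218/31390885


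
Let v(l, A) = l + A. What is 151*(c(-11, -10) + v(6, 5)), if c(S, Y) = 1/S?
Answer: 18120/11 ≈ 1647.3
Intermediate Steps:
v(l, A) = A + l
151*(c(-11, -10) + v(6, 5)) = 151*(1/(-11) + (5 + 6)) = 151*(-1/11 + 11) = 151*(120/11) = 18120/11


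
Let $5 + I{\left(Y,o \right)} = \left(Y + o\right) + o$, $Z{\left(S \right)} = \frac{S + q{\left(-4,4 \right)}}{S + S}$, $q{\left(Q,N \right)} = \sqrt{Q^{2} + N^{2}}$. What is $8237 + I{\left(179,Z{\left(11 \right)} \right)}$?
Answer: $8412 + \frac{4 \sqrt{2}}{11} \approx 8412.5$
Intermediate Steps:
$q{\left(Q,N \right)} = \sqrt{N^{2} + Q^{2}}$
$Z{\left(S \right)} = \frac{S + 4 \sqrt{2}}{2 S}$ ($Z{\left(S \right)} = \frac{S + \sqrt{4^{2} + \left(-4\right)^{2}}}{S + S} = \frac{S + \sqrt{16 + 16}}{2 S} = \left(S + \sqrt{32}\right) \frac{1}{2 S} = \left(S + 4 \sqrt{2}\right) \frac{1}{2 S} = \frac{S + 4 \sqrt{2}}{2 S}$)
$I{\left(Y,o \right)} = -5 + Y + 2 o$ ($I{\left(Y,o \right)} = -5 + \left(\left(Y + o\right) + o\right) = -5 + \left(Y + 2 o\right) = -5 + Y + 2 o$)
$8237 + I{\left(179,Z{\left(11 \right)} \right)} = 8237 + \left(-5 + 179 + 2 \frac{11 + 4 \sqrt{2}}{2 \cdot 11}\right) = 8237 + \left(-5 + 179 + 2 \cdot \frac{1}{2} \cdot \frac{1}{11} \left(11 + 4 \sqrt{2}\right)\right) = 8237 + \left(-5 + 179 + 2 \left(\frac{1}{2} + \frac{2 \sqrt{2}}{11}\right)\right) = 8237 + \left(-5 + 179 + \left(1 + \frac{4 \sqrt{2}}{11}\right)\right) = 8237 + \left(175 + \frac{4 \sqrt{2}}{11}\right) = 8412 + \frac{4 \sqrt{2}}{11}$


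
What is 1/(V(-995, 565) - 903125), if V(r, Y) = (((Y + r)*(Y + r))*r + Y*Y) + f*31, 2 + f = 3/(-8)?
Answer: -8/1476475789 ≈ -5.4183e-9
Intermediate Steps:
f = -19/8 (f = -2 + 3/(-8) = -2 + 3*(-⅛) = -2 - 3/8 = -19/8 ≈ -2.3750)
V(r, Y) = -589/8 + Y² + r*(Y + r)² (V(r, Y) = (((Y + r)*(Y + r))*r + Y*Y) - 19/8*31 = ((Y + r)²*r + Y²) - 589/8 = (r*(Y + r)² + Y²) - 589/8 = (Y² + r*(Y + r)²) - 589/8 = -589/8 + Y² + r*(Y + r)²)
1/(V(-995, 565) - 903125) = 1/((-589/8 + 565² - 995*(565 - 995)²) - 903125) = 1/((-589/8 + 319225 - 995*(-430)²) - 903125) = 1/((-589/8 + 319225 - 995*184900) - 903125) = 1/((-589/8 + 319225 - 183975500) - 903125) = 1/(-1469250789/8 - 903125) = 1/(-1476475789/8) = -8/1476475789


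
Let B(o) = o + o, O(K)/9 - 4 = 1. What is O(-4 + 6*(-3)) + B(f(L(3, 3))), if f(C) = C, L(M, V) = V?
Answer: 51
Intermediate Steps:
O(K) = 45 (O(K) = 36 + 9*1 = 36 + 9 = 45)
B(o) = 2*o
O(-4 + 6*(-3)) + B(f(L(3, 3))) = 45 + 2*3 = 45 + 6 = 51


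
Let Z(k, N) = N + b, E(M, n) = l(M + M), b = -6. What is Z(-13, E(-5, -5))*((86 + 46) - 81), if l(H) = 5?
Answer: -51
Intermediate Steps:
E(M, n) = 5
Z(k, N) = -6 + N (Z(k, N) = N - 6 = -6 + N)
Z(-13, E(-5, -5))*((86 + 46) - 81) = (-6 + 5)*((86 + 46) - 81) = -(132 - 81) = -1*51 = -51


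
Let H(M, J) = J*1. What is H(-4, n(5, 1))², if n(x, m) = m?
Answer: 1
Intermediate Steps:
H(M, J) = J
H(-4, n(5, 1))² = 1² = 1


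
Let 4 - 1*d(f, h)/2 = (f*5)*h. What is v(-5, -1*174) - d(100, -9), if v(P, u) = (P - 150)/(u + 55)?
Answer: -1071797/119 ≈ -9006.7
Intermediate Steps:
d(f, h) = 8 - 10*f*h (d(f, h) = 8 - 2*f*5*h = 8 - 2*5*f*h = 8 - 10*f*h)
v(P, u) = (-150 + P)/(55 + u)
v(-5, -1*174) - d(100, -9) = (-150 - 5)/(55 - 1*174) - (8 - 10*100*(-9)) = -155/(55 - 174) - (8 + 9000) = -155/(-119) - 1*9008 = -1/119*(-155) - 9008 = 155/119 - 9008 = -1071797/119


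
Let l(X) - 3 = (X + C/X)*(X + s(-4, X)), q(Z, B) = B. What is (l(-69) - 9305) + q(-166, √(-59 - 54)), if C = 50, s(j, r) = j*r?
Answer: -23735 + I*√113 ≈ -23735.0 + 10.63*I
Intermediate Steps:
l(X) = 3 - 3*X*(X + 50/X) (l(X) = 3 + (X + 50/X)*(X - 4*X) = 3 + (X + 50/X)*(-3*X) = 3 - 3*X*(X + 50/X))
(l(-69) - 9305) + q(-166, √(-59 - 54)) = ((-147 - 3*(-69)²) - 9305) + √(-59 - 54) = ((-147 - 3*4761) - 9305) + √(-113) = ((-147 - 14283) - 9305) + I*√113 = (-14430 - 9305) + I*√113 = -23735 + I*√113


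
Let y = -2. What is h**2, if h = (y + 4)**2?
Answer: 16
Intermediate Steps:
h = 4 (h = (-2 + 4)**2 = 2**2 = 4)
h**2 = 4**2 = 16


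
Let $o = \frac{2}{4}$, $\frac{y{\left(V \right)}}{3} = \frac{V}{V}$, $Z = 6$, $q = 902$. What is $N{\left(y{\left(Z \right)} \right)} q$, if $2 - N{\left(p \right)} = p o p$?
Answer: $-2255$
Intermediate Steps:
$y{\left(V \right)} = 3$ ($y{\left(V \right)} = 3 \frac{V}{V} = 3 \cdot 1 = 3$)
$o = \frac{1}{2}$ ($o = 2 \cdot \frac{1}{4} = \frac{1}{2} \approx 0.5$)
$N{\left(p \right)} = 2 - \frac{p^{2}}{2}$ ($N{\left(p \right)} = 2 - p \frac{1}{2} p = 2 - \frac{p}{2} p = 2 - \frac{p^{2}}{2}$)
$N{\left(y{\left(Z \right)} \right)} q = \left(2 - \frac{3^{2}}{2}\right) 902 = \left(2 - \frac{9}{2}\right) 902 = \left(- \frac{5}{2}\right) 902 = -2255$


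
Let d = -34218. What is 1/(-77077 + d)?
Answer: -1/111295 ≈ -8.9851e-6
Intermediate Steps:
1/(-77077 + d) = 1/(-77077 - 34218) = 1/(-111295) = -1/111295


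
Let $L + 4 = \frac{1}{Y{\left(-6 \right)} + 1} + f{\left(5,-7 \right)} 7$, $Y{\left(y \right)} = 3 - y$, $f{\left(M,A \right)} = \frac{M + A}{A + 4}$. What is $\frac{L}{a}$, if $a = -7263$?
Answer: $- \frac{23}{217890} \approx -0.00010556$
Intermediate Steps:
$f{\left(M,A \right)} = \frac{A + M}{4 + A}$
$L = \frac{23}{30}$ ($L = -4 + \left(\frac{1}{\left(3 - -6\right) + 1} + \frac{-7 + 5}{4 - 7} \cdot 7\right) = -4 + \left(\frac{1}{\left(3 + 6\right) + 1} + \frac{1}{-3} \left(-2\right) 7\right) = -4 + \left(\frac{1}{9 + 1} + \left(- \frac{1}{3}\right) \left(-2\right) 7\right) = -4 + \left(\frac{1}{10} + \frac{2}{3} \cdot 7\right) = -4 + \left(\frac{1}{10} + \frac{14}{3}\right) = -4 + \frac{143}{30} = \frac{23}{30} \approx 0.76667$)
$\frac{L}{a} = \frac{23}{30 \left(-7263\right)} = \frac{23}{30} \left(- \frac{1}{7263}\right) = - \frac{23}{217890}$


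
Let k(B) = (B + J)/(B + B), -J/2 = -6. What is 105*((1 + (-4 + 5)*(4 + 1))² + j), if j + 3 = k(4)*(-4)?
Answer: 2625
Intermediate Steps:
J = 12 (J = -2*(-6) = 12)
k(B) = (12 + B)/(2*B) (k(B) = (B + 12)/(B + B) = (12 + B)/((2*B)) = (12 + B)*(1/(2*B)) = (12 + B)/(2*B))
j = -11 (j = -3 + ((½)*(12 + 4)/4)*(-4) = -3 + ((½)*(¼)*16)*(-4) = -3 + 2*(-4) = -3 - 8 = -11)
105*((1 + (-4 + 5)*(4 + 1))² + j) = 105*((1 + (-4 + 5)*(4 + 1))² - 11) = 105*((1 + 1*5)² - 11) = 105*((1 + 5)² - 11) = 105*(6² - 11) = 105*(36 - 11) = 105*25 = 2625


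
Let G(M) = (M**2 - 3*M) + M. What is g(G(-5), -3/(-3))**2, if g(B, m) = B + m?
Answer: 1296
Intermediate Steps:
G(M) = M**2 - 2*M
g(G(-5), -3/(-3))**2 = (-5*(-2 - 5) - 3/(-3))**2 = (-5*(-7) - 3*(-1/3))**2 = (35 + 1)**2 = 36**2 = 1296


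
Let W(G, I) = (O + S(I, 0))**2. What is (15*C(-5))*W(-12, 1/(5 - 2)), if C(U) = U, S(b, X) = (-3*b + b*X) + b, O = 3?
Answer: -1225/3 ≈ -408.33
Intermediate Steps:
S(b, X) = -2*b + X*b (S(b, X) = (-3*b + X*b) + b = -2*b + X*b)
W(G, I) = (3 - 2*I)**2 (W(G, I) = (3 + I*(-2 + 0))**2 = (3 + I*(-2))**2 = (3 - 2*I)**2)
(15*C(-5))*W(-12, 1/(5 - 2)) = (15*(-5))*(3 - 2/(5 - 2))**2 = -75*(3 - 2/3)**2 = -75*(7/3)**2 = -75*49/9 = -1225/3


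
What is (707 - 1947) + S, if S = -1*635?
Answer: -1875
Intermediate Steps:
S = -635
(707 - 1947) + S = (707 - 1947) - 635 = -1240 - 635 = -1875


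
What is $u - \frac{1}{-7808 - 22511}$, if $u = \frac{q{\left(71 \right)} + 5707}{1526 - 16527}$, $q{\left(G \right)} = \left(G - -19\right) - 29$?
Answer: $- \frac{24980713}{64973617} \approx -0.38447$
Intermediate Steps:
$q{\left(G \right)} = -10 + G$ ($q{\left(G \right)} = \left(G + 19\right) - 29 = \left(19 + G\right) - 29 = -10 + G$)
$u = - \frac{824}{2143}$ ($u = \frac{\left(-10 + 71\right) + 5707}{1526 - 16527} = \frac{61 + 5707}{-15001} = 5768 \left(- \frac{1}{15001}\right) = - \frac{824}{2143} \approx -0.38451$)
$u - \frac{1}{-7808 - 22511} = - \frac{824}{2143} - \frac{1}{-7808 - 22511} = - \frac{824}{2143} - \frac{1}{-30319} = - \frac{824}{2143} - - \frac{1}{30319} = - \frac{824}{2143} + \frac{1}{30319} = - \frac{24980713}{64973617}$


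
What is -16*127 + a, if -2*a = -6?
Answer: -2029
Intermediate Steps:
a = 3 (a = -½*(-6) = 3)
-16*127 + a = -16*127 + 3 = -2032 + 3 = -2029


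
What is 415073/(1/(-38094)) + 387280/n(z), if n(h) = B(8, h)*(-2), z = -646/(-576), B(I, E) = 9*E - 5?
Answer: -2577328106986/163 ≈ -1.5812e+10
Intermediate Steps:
B(I, E) = -5 + 9*E
z = 323/288 (z = -646*(-1/576) = 323/288 ≈ 1.1215)
n(h) = 10 - 18*h (n(h) = (-5 + 9*h)*(-2) = 10 - 18*h)
415073/(1/(-38094)) + 387280/n(z) = 415073/(1/(-38094)) + 387280/(10 - 18*323/288) = 415073/(-1/38094) + 387280/(10 - 323/16) = 415073*(-38094) + 387280/(-163/16) = -15811790862 + 387280*(-16/163) = -15811790862 - 6196480/163 = -2577328106986/163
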